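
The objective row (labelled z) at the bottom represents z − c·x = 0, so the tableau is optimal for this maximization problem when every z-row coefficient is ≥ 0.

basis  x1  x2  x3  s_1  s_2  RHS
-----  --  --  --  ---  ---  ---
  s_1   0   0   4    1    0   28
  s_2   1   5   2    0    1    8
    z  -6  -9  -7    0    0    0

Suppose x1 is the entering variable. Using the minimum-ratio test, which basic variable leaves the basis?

Column x1 entries and ratios — s_1: 0 ≤ 0, skip; s_2: 8/1 = 8.
Smallest ratio is 8 in the row of s_2, so s_2 leaves.

s_2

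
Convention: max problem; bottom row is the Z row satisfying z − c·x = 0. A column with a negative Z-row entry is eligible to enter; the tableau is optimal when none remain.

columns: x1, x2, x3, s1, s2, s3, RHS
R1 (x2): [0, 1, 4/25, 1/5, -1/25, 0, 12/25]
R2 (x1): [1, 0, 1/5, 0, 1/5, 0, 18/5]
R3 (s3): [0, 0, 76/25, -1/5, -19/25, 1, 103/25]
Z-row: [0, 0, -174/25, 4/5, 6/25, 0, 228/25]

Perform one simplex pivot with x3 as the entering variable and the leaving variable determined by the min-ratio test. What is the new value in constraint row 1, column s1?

4/19

Ratio test on column x3 — row 1: (12/25)/(4/25) = 3; row 2: (18/5)/(1/5) = 18; row 3: (103/25)/(76/25) = 103/76. Minimum is 103/76 at row 3 (s3 leaves); pivot element 76/25.
Divide row 3 by 76/25; eliminate column x3 from the other rows.
Row 1 update in column s1: 1/5 − (4/25)·(-5/76) = 4/19.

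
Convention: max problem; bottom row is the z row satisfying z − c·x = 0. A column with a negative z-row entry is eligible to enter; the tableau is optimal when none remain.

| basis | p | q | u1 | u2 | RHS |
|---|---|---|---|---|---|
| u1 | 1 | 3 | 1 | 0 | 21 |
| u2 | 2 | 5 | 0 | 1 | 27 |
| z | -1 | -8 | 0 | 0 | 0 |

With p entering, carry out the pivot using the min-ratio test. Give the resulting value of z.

Ratio test on column p — row 1: 21/1 = 21; row 2: 27/2 = 27/2. Minimum is 27/2 at row 2 (u2 leaves); pivot element 2.
Pivot on row 2; the z-row RHS becomes 0 − (-1)·(27/2) = 27/2.

27/2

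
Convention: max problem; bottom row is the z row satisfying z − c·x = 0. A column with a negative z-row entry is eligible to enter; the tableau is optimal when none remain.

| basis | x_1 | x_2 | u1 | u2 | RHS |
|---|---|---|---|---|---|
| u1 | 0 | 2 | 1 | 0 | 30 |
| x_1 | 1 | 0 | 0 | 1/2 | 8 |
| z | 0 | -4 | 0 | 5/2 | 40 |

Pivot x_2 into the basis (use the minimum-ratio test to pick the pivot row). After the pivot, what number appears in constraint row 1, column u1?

Ratio test on column x_2 — row 1: 30/2 = 15; row 2: entry 0 ≤ 0. Minimum is 15 at row 1 (u1 leaves); pivot element 2.
Divide row 1 by 2; eliminate column x_2 from the other rows.
In the new row 1, the u1 entry is the old entry divided by the pivot: 1/2 = 1/2.

1/2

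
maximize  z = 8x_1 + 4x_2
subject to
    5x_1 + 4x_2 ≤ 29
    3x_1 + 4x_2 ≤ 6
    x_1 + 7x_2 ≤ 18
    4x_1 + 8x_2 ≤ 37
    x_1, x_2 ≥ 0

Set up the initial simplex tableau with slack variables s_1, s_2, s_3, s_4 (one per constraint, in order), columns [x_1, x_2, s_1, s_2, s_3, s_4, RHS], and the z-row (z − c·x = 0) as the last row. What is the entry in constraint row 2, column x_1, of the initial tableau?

Constraint 2 has coefficient 3 on x_1.

3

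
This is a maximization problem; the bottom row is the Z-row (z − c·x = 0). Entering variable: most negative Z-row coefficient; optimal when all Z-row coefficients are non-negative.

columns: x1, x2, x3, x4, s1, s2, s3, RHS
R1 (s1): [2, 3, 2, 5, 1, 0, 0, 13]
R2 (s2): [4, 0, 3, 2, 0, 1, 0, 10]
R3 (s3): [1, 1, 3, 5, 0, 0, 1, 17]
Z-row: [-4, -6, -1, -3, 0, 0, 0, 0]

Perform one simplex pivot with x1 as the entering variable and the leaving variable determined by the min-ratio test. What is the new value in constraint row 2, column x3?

Ratio test on column x1 — row 1: 13/2 = 13/2; row 2: 10/4 = 5/2; row 3: 17/1 = 17. Minimum is 5/2 at row 2 (s2 leaves); pivot element 4.
Divide row 2 by 4; eliminate column x1 from the other rows.
In the new row 2, the x3 entry is the old entry divided by the pivot: 3/4 = 3/4.

3/4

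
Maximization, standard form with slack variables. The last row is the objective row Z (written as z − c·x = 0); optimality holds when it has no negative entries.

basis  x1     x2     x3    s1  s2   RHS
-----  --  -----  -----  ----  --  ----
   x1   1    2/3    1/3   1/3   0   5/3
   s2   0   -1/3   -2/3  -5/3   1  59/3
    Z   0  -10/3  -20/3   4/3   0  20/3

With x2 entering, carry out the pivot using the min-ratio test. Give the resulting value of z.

15

Ratio test on column x2 — row 1: (5/3)/(2/3) = 5/2; row 2: entry -1/3 ≤ 0. Minimum is 5/2 at row 1 (x1 leaves); pivot element 2/3.
Pivot on row 1; the Z-row RHS becomes 20/3 − (-10/3)·(5/2) = 15.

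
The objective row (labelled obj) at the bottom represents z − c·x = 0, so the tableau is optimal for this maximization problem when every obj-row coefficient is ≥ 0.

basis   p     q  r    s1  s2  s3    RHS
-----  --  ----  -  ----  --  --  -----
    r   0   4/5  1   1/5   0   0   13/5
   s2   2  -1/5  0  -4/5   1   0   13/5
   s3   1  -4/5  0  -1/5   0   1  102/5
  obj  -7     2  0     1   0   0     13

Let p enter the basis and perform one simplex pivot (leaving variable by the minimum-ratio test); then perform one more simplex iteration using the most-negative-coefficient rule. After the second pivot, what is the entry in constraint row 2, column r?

Ratio test on column p — row 1: entry 0 ≤ 0; row 2: (13/5)/2 = 13/10; row 3: (102/5)/1 = 102/5. Minimum is 13/10 at row 2 (s2 leaves); pivot element 2.
Divide row 2 by 2; eliminate column p from the other rows.
Second iteration: most negative obj-row entry is -9/5 in column s1, so s1 enters.
Ratio test on column s1 — row 1: (13/5)/(1/5) = 13; row 2: entry -2/5 ≤ 0; row 3: (191/10)/(1/5) = 191/2. Minimum is 13 at row 1 (r leaves); pivot element 1/5.
Divide row 1 by 1/5; eliminate column s1 from the other rows.
After both pivots, the entry at constraint row 2, column r is 2.

2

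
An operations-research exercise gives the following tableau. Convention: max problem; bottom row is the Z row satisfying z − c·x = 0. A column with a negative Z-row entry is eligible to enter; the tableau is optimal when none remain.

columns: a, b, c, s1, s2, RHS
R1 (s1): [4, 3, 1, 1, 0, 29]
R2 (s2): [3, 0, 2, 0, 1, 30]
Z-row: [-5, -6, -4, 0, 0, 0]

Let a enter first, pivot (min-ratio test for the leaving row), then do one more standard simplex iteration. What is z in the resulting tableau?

272/5

Ratio test on column a — row 1: 29/4 = 29/4; row 2: 30/3 = 10. Minimum is 29/4 at row 1 (s1 leaves); pivot element 4.
Pivot on row 1; the Z-row RHS becomes 0 − (-5)·(29/4) = 145/4.
Next entering variable (most negative Z-row entry -11/4): c.
Ratio test on column c — row 1: (29/4)/(1/4) = 29; row 2: (33/4)/(5/4) = 33/5. Minimum is 33/5 at row 2 (s2 leaves); pivot element 5/4.
After the second pivot the Z-row RHS is 145/4 − (-11/4)·(33/5) = 272/5.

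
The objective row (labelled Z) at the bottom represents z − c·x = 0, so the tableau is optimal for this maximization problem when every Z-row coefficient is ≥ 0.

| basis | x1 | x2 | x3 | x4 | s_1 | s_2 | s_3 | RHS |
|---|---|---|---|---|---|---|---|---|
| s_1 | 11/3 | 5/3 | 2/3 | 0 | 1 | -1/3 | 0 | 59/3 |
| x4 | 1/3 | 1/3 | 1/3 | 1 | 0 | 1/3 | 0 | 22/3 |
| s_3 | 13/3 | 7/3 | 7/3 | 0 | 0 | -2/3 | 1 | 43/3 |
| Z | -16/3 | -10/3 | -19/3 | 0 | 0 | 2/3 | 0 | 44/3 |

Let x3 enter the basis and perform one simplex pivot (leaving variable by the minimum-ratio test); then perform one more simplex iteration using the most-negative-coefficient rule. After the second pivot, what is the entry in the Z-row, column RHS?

203/3

Ratio test on column x3 — row 1: (59/3)/(2/3) = 59/2; row 2: (22/3)/(1/3) = 22; row 3: (43/3)/(7/3) = 43/7. Minimum is 43/7 at row 3 (s_3 leaves); pivot element 7/3.
Divide row 3 by 7/3; eliminate column x3 from the other rows.
Second iteration: most negative Z-row entry is -8/7 in column s_2, so s_2 enters.
Ratio test on column s_2 — row 1: entry -1/7 ≤ 0; row 2: (37/7)/(3/7) = 37/3; row 3: entry -2/7 ≤ 0. Minimum is 37/3 at row 2 (x4 leaves); pivot element 3/7.
Divide row 2 by 3/7; eliminate column s_2 from the other rows.
After both pivots, the entry at the Z-row, column RHS is 203/3.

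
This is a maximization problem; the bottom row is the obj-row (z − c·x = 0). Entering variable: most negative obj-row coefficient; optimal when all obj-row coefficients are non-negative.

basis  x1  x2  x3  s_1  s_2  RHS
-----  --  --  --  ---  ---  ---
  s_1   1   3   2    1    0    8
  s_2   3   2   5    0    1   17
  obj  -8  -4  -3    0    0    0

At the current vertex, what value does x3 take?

x3 is not in the basis, so in the current basic feasible solution x3 = 0.

0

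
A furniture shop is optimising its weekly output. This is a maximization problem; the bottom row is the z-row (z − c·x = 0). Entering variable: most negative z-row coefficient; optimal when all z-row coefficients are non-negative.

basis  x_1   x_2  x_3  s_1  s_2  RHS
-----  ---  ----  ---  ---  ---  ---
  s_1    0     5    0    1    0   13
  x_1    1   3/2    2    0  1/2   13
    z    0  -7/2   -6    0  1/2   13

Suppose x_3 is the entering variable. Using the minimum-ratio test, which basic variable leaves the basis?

Column x_3 entries and ratios — s_1: 0 ≤ 0, skip; x_1: 13/2 = 13/2.
Smallest ratio is 13/2 in the row of x_1, so x_1 leaves.

x_1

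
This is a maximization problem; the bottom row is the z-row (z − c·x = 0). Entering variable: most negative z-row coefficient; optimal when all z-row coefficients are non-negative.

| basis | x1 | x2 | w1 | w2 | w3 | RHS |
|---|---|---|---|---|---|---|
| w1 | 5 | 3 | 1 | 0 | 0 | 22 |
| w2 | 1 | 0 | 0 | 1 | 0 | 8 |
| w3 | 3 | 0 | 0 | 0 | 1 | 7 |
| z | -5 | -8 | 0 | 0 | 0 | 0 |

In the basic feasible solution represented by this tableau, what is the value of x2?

x2 is not in the basis, so in the current basic feasible solution x2 = 0.

0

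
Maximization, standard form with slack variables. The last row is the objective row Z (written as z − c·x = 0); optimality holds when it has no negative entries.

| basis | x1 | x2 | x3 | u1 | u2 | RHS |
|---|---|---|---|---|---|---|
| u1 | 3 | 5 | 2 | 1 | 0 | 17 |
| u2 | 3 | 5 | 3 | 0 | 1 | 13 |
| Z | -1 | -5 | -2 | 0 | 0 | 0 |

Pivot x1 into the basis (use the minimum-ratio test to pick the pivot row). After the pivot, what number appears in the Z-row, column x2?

Ratio test on column x1 — row 1: 17/3 = 17/3; row 2: 13/3 = 13/3. Minimum is 13/3 at row 2 (u2 leaves); pivot element 3.
Divide row 2 by 3; eliminate column x1 from the other rows.
Z-row update in column x2: -5 − (-1)·(5/3) = -10/3.

-10/3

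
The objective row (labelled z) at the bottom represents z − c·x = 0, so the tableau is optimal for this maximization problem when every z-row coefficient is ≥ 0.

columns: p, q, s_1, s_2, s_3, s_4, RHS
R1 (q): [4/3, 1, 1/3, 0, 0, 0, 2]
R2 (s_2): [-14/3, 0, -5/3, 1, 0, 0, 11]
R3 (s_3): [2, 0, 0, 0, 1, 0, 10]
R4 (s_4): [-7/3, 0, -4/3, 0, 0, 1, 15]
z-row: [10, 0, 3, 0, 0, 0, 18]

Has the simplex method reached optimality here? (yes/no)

Every z-row coefficient is ≥ 0, so the tableau is optimal.

yes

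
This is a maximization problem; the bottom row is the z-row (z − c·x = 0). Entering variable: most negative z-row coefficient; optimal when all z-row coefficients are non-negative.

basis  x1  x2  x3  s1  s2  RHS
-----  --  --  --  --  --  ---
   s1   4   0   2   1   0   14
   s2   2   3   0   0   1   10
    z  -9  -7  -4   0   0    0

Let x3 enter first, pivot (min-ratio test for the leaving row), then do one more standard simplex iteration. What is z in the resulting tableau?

Ratio test on column x3 — row 1: 14/2 = 7; row 2: entry 0 ≤ 0. Minimum is 7 at row 1 (s1 leaves); pivot element 2.
Pivot on row 1; the z-row RHS becomes 0 − (-4)·7 = 28.
Next entering variable (most negative z-row entry -7): x2.
Ratio test on column x2 — row 1: entry 0 ≤ 0; row 2: 10/3 = 10/3. Minimum is 10/3 at row 2 (s2 leaves); pivot element 3.
After the second pivot the z-row RHS is 28 − (-7)·(10/3) = 154/3.

154/3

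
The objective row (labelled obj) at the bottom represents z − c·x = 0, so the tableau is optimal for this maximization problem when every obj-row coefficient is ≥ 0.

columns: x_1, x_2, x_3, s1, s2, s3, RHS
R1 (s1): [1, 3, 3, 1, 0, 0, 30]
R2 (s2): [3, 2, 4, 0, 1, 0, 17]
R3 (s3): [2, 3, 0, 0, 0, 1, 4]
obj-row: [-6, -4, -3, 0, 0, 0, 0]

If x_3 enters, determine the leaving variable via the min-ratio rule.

Column x_3 entries and ratios — s1: 30/3 = 10; s2: 17/4 = 17/4; s3: 0 ≤ 0, skip.
Smallest ratio is 17/4 in the row of s2, so s2 leaves.

s2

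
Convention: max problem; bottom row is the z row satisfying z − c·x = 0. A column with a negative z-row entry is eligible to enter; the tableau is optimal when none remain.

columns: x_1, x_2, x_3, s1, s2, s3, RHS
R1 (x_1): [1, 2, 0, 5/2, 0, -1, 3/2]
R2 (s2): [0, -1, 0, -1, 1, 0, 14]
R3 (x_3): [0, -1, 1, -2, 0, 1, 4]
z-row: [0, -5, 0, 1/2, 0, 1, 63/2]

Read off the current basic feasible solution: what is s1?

s1 is not in the basis, so in the current basic feasible solution s1 = 0.

0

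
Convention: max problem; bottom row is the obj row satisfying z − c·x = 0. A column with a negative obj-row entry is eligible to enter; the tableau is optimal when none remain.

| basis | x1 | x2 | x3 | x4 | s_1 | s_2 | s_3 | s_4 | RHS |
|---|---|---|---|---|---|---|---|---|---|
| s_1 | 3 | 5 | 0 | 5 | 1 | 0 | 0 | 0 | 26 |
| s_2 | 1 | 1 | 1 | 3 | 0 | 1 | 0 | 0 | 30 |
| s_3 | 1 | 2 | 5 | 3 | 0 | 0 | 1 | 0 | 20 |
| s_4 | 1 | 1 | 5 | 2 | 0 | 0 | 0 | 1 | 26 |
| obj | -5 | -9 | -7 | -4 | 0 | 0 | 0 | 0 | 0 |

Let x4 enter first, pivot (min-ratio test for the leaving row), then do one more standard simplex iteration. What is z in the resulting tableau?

674/25

Ratio test on column x4 — row 1: 26/5 = 26/5; row 2: 30/3 = 10; row 3: 20/3 = 20/3; row 4: 26/2 = 13. Minimum is 26/5 at row 1 (s_1 leaves); pivot element 5.
Pivot on row 1; the obj-row RHS becomes 0 − (-4)·(26/5) = 104/5.
Next entering variable (most negative obj-row entry -7): x3.
Ratio test on column x3 — row 1: entry 0 ≤ 0; row 2: (72/5)/1 = 72/5; row 3: (22/5)/5 = 22/25; row 4: (78/5)/5 = 78/25. Minimum is 22/25 at row 3 (s_3 leaves); pivot element 5.
After the second pivot the obj-row RHS is 104/5 − (-7)·(22/25) = 674/25.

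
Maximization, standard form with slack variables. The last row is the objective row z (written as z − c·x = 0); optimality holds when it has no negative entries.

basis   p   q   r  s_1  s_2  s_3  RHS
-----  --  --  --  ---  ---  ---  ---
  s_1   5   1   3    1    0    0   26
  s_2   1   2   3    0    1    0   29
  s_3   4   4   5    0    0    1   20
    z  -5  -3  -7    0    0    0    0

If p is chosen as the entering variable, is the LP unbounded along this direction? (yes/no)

Column p has positive entries in row(s) 1, 2, 3, so the ratio test bounds it — not unbounded.

no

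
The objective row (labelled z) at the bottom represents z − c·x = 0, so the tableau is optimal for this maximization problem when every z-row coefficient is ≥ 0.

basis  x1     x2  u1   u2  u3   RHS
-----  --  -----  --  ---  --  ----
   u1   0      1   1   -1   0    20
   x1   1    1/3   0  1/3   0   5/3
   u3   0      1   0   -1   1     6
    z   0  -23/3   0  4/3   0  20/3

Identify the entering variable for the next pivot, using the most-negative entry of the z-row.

Negative z-row entries: x2: -23/3.
The most negative is -23/3 in column x2, so x2 enters.

x2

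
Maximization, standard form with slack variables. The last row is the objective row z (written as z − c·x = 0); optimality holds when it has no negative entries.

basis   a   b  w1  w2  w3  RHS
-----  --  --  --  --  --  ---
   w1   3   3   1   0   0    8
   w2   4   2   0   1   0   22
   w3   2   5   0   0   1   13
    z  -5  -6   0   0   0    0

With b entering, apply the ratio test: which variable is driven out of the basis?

w3

Column b entries and ratios — w1: 8/3 = 8/3; w2: 22/2 = 11; w3: 13/5 = 13/5.
Smallest ratio is 13/5 in the row of w3, so w3 leaves.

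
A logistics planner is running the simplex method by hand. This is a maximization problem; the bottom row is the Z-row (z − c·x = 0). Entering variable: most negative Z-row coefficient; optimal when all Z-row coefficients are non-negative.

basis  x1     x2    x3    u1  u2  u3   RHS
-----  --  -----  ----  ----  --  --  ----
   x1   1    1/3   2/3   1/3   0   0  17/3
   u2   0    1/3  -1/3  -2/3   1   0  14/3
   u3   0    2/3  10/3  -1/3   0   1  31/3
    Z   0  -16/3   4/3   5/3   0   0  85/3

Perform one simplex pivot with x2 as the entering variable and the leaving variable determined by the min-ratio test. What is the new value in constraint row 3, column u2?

-2

Ratio test on column x2 — row 1: (17/3)/(1/3) = 17; row 2: (14/3)/(1/3) = 14; row 3: (31/3)/(2/3) = 31/2. Minimum is 14 at row 2 (u2 leaves); pivot element 1/3.
Divide row 2 by 1/3; eliminate column x2 from the other rows.
Row 3 update in column u2: 0 − (2/3)·3 = -2.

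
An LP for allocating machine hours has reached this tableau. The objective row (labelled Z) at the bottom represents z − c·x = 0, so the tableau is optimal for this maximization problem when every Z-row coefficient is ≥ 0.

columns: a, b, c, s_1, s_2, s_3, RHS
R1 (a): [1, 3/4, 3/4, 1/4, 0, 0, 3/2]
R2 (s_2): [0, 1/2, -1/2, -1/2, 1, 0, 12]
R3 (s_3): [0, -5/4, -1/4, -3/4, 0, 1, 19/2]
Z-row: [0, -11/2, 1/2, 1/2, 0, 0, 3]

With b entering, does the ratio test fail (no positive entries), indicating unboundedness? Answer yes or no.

Column b has positive entries in row(s) 1, 2, so the ratio test bounds it — not unbounded.

no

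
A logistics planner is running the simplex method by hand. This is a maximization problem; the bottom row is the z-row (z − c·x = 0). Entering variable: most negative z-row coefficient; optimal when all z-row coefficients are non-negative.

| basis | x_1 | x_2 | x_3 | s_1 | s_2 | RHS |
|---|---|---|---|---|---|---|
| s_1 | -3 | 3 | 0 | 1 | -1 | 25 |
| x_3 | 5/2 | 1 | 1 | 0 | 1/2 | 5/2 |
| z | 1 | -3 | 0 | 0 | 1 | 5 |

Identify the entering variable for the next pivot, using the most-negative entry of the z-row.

Negative z-row entries: x_2: -3.
The most negative is -3 in column x_2, so x_2 enters.

x_2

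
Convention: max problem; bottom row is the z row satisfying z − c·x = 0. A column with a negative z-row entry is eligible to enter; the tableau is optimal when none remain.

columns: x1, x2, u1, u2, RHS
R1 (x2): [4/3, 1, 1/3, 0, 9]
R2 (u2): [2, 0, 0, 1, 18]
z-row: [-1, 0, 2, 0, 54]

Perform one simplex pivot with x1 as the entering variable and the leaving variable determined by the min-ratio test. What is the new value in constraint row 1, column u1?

1/4

Ratio test on column x1 — row 1: 9/(4/3) = 27/4; row 2: 18/2 = 9. Minimum is 27/4 at row 1 (x2 leaves); pivot element 4/3.
Divide row 1 by 4/3; eliminate column x1 from the other rows.
In the new row 1, the u1 entry is the old entry divided by the pivot: (1/3)/(4/3) = 1/4.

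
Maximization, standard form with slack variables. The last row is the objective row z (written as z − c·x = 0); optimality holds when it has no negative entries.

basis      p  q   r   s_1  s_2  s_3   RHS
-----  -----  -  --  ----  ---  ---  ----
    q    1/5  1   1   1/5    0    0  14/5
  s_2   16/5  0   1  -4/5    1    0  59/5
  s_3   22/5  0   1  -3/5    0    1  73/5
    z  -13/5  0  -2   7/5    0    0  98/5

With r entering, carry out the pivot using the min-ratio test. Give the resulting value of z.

Ratio test on column r — row 1: (14/5)/1 = 14/5; row 2: (59/5)/1 = 59/5; row 3: (73/5)/1 = 73/5. Minimum is 14/5 at row 1 (q leaves); pivot element 1.
Pivot on row 1; the z-row RHS becomes 98/5 − (-2)·(14/5) = 126/5.

126/5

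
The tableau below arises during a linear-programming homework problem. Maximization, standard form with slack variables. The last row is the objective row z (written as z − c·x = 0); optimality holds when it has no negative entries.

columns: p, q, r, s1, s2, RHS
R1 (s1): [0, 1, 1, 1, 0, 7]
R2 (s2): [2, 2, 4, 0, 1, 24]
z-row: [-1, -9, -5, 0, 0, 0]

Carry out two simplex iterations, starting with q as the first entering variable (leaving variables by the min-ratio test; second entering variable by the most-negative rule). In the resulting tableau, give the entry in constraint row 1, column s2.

Ratio test on column q — row 1: 7/1 = 7; row 2: 24/2 = 12. Minimum is 7 at row 1 (s1 leaves); pivot element 1.
Divide row 1 by 1; eliminate column q from the other rows.
Second iteration: most negative z-row entry is -1 in column p, so p enters.
Ratio test on column p — row 1: entry 0 ≤ 0; row 2: 10/2 = 5. Minimum is 5 at row 2 (s2 leaves); pivot element 2.
Divide row 2 by 2; eliminate column p from the other rows.
After both pivots, the entry at constraint row 1, column s2 is 0.

0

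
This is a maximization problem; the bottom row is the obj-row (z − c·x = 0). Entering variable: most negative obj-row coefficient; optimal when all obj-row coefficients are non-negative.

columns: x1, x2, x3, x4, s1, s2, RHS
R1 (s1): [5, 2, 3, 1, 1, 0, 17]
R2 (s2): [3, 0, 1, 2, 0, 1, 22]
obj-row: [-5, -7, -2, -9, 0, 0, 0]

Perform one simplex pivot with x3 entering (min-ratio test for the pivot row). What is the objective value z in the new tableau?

34/3

Ratio test on column x3 — row 1: 17/3 = 17/3; row 2: 22/1 = 22. Minimum is 17/3 at row 1 (s1 leaves); pivot element 3.
Pivot on row 1; the obj-row RHS becomes 0 − (-2)·(17/3) = 34/3.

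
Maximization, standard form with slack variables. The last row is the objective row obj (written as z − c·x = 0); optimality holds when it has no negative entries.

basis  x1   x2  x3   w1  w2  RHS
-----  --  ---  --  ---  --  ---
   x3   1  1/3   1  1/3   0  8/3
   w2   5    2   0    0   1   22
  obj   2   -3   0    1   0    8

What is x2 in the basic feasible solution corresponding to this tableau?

x2 is not in the basis, so in the current basic feasible solution x2 = 0.

0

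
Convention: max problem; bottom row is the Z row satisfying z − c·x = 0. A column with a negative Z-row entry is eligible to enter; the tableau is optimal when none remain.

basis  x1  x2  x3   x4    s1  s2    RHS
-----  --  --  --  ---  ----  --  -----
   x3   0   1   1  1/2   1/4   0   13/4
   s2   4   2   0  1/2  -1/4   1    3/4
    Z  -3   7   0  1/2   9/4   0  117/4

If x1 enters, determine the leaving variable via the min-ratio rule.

s2

Column x1 entries and ratios — x3: 0 ≤ 0, skip; s2: (3/4)/4 = 3/16.
Smallest ratio is 3/16 in the row of s2, so s2 leaves.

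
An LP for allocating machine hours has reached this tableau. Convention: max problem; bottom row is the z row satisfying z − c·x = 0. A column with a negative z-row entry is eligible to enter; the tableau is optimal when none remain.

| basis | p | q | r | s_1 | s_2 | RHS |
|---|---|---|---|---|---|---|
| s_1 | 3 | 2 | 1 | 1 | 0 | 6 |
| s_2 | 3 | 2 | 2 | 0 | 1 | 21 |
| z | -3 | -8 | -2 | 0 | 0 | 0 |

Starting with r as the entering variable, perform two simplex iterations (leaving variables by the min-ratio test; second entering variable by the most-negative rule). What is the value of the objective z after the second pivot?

24

Ratio test on column r — row 1: 6/1 = 6; row 2: 21/2 = 21/2. Minimum is 6 at row 1 (s_1 leaves); pivot element 1.
Pivot on row 1; the z-row RHS becomes 0 − (-2)·6 = 12.
Next entering variable (most negative z-row entry -4): q.
Ratio test on column q — row 1: 6/2 = 3; row 2: entry -2 ≤ 0. Minimum is 3 at row 1 (r leaves); pivot element 2.
After the second pivot the z-row RHS is 12 − (-4)·3 = 24.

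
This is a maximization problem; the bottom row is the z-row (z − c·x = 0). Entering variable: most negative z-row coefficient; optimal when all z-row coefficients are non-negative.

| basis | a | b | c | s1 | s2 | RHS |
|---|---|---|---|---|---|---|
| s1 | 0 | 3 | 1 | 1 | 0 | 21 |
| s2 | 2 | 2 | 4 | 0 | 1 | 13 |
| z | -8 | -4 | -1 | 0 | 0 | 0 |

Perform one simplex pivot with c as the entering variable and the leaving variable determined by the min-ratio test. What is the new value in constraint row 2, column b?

Ratio test on column c — row 1: 21/1 = 21; row 2: 13/4 = 13/4. Minimum is 13/4 at row 2 (s2 leaves); pivot element 4.
Divide row 2 by 4; eliminate column c from the other rows.
In the new row 2, the b entry is the old entry divided by the pivot: 2/4 = 1/2.

1/2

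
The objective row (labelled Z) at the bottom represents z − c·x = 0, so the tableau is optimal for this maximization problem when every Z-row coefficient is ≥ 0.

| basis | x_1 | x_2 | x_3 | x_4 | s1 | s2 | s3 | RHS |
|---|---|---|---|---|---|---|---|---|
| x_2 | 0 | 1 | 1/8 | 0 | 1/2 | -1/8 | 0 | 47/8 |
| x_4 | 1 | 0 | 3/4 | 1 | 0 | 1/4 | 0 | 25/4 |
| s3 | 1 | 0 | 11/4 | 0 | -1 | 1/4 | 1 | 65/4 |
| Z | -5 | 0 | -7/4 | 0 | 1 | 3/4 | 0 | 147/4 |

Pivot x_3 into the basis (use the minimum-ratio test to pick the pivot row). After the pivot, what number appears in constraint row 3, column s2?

1/11

Ratio test on column x_3 — row 1: (47/8)/(1/8) = 47; row 2: (25/4)/(3/4) = 25/3; row 3: (65/4)/(11/4) = 65/11. Minimum is 65/11 at row 3 (s3 leaves); pivot element 11/4.
Divide row 3 by 11/4; eliminate column x_3 from the other rows.
In the new row 3, the s2 entry is the old entry divided by the pivot: (1/4)/(11/4) = 1/11.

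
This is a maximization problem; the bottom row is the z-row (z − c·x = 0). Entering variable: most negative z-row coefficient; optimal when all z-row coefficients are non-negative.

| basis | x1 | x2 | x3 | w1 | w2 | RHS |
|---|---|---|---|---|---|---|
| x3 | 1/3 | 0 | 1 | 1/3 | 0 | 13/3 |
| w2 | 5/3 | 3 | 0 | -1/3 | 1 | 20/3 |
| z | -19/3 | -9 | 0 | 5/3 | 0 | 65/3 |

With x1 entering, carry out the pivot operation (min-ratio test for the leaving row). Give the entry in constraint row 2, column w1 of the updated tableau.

-1/5

Ratio test on column x1 — row 1: (13/3)/(1/3) = 13; row 2: (20/3)/(5/3) = 4. Minimum is 4 at row 2 (w2 leaves); pivot element 5/3.
Divide row 2 by 5/3; eliminate column x1 from the other rows.
In the new row 2, the w1 entry is the old entry divided by the pivot: (-1/3)/(5/3) = -1/5.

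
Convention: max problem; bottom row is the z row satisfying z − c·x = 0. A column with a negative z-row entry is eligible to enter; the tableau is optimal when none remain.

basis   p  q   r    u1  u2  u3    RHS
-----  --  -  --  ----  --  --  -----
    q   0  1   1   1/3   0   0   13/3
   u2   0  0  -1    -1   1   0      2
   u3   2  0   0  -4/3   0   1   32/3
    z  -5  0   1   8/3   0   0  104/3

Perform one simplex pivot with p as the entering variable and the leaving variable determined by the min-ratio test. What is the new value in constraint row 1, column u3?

0

Ratio test on column p — row 1: entry 0 ≤ 0; row 2: entry 0 ≤ 0; row 3: (32/3)/2 = 16/3. Minimum is 16/3 at row 3 (u3 leaves); pivot element 2.
Divide row 3 by 2; eliminate column p from the other rows.
Row 1 update in column u3: 0 − 0·(1/2) = 0.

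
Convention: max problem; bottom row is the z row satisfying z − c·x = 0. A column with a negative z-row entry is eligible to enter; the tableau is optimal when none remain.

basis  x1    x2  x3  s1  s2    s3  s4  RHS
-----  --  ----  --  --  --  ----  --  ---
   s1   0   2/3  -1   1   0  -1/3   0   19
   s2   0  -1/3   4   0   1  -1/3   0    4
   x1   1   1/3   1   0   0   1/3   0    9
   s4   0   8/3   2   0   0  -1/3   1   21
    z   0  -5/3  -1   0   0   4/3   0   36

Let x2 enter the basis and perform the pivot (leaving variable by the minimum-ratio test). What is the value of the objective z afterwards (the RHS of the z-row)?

Ratio test on column x2 — row 1: 19/(2/3) = 57/2; row 2: entry -1/3 ≤ 0; row 3: 9/(1/3) = 27; row 4: 21/(8/3) = 63/8. Minimum is 63/8 at row 4 (s4 leaves); pivot element 8/3.
Pivot on row 4; the z-row RHS becomes 36 − (-5/3)·(63/8) = 393/8.

393/8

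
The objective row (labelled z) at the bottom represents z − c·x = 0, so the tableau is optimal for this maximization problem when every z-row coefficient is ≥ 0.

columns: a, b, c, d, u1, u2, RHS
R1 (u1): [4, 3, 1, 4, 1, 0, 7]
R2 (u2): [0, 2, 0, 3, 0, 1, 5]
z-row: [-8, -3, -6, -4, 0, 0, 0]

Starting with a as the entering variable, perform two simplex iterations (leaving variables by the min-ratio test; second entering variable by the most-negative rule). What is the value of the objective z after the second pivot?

42

Ratio test on column a — row 1: 7/4 = 7/4; row 2: entry 0 ≤ 0. Minimum is 7/4 at row 1 (u1 leaves); pivot element 4.
Pivot on row 1; the z-row RHS becomes 0 − (-8)·(7/4) = 14.
Next entering variable (most negative z-row entry -4): c.
Ratio test on column c — row 1: (7/4)/(1/4) = 7; row 2: entry 0 ≤ 0. Minimum is 7 at row 1 (a leaves); pivot element 1/4.
After the second pivot the z-row RHS is 14 − (-4)·7 = 42.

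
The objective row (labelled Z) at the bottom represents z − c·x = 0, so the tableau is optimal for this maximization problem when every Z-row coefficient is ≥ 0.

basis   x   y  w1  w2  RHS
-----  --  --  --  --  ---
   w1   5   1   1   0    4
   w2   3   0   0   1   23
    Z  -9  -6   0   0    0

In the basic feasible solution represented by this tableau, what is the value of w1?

w1 is basic (row 1); its value is the RHS of that row, 4.

4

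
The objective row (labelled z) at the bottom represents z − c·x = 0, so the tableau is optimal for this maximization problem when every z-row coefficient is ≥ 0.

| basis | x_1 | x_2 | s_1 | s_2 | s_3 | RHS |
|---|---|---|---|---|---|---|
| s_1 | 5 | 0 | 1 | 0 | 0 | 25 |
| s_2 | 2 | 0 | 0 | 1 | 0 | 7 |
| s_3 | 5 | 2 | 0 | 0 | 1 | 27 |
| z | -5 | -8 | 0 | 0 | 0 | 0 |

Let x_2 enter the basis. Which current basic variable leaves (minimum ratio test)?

Column x_2 entries and ratios — s_1: 0 ≤ 0, skip; s_2: 0 ≤ 0, skip; s_3: 27/2 = 27/2.
Smallest ratio is 27/2 in the row of s_3, so s_3 leaves.

s_3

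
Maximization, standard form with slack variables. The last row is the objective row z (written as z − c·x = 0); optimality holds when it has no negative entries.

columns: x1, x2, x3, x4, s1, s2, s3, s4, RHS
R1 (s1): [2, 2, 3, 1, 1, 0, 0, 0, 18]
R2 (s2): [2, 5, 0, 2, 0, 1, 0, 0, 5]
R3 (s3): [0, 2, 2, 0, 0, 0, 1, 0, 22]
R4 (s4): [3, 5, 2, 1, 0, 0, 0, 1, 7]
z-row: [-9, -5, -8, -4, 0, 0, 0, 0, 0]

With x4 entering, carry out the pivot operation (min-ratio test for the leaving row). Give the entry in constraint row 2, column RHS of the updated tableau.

5/2

Ratio test on column x4 — row 1: 18/1 = 18; row 2: 5/2 = 5/2; row 3: entry 0 ≤ 0; row 4: 7/1 = 7. Minimum is 5/2 at row 2 (s2 leaves); pivot element 2.
Divide row 2 by 2; eliminate column x4 from the other rows.
In the new row 2, the RHS entry is the old entry divided by the pivot: 5/2 = 5/2.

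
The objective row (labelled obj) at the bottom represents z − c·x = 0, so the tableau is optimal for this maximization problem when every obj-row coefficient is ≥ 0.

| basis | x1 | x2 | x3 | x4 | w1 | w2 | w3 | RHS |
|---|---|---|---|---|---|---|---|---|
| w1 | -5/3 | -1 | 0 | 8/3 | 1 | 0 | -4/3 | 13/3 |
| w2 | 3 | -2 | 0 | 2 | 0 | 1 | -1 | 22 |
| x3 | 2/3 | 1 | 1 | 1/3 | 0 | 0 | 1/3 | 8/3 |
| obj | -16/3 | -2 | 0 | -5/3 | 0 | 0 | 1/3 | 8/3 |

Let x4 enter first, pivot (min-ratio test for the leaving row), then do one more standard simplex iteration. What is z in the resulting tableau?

146/7

Ratio test on column x4 — row 1: (13/3)/(8/3) = 13/8; row 2: 22/2 = 11; row 3: (8/3)/(1/3) = 8. Minimum is 13/8 at row 1 (w1 leaves); pivot element 8/3.
Pivot on row 1; the obj-row RHS becomes 8/3 − (-5/3)·(13/8) = 43/8.
Next entering variable (most negative obj-row entry -51/8): x1.
Ratio test on column x1 — row 1: entry -5/8 ≤ 0; row 2: (75/4)/(17/4) = 75/17; row 3: (17/8)/(7/8) = 17/7. Minimum is 17/7 at row 3 (x3 leaves); pivot element 7/8.
After the second pivot the obj-row RHS is 43/8 − (-51/8)·(17/7) = 146/7.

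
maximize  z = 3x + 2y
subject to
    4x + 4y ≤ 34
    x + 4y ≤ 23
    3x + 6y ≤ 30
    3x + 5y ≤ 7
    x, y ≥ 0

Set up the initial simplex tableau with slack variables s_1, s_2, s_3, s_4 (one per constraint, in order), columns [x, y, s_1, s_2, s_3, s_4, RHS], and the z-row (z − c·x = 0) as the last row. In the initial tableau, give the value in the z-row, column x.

The z-row carries the negated objective coefficients: the x entry is -3.

-3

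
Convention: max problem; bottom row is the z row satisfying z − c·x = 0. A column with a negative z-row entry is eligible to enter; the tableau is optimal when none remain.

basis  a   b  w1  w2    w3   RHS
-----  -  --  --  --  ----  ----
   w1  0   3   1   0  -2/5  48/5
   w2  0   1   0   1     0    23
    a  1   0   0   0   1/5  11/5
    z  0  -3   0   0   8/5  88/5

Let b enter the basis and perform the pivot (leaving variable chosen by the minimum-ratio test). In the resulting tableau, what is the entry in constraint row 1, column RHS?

16/5

Ratio test on column b — row 1: (48/5)/3 = 16/5; row 2: 23/1 = 23; row 3: entry 0 ≤ 0. Minimum is 16/5 at row 1 (w1 leaves); pivot element 3.
Divide row 1 by 3; eliminate column b from the other rows.
In the new row 1, the RHS entry is the old entry divided by the pivot: (48/5)/3 = 16/5.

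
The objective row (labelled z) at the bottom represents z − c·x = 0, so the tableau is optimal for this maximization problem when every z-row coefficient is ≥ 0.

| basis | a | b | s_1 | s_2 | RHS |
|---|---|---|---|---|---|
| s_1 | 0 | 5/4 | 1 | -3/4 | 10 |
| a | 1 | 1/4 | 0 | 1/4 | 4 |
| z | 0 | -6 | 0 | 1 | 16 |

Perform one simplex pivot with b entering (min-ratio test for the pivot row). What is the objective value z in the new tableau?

Ratio test on column b — row 1: 10/(5/4) = 8; row 2: 4/(1/4) = 16. Minimum is 8 at row 1 (s_1 leaves); pivot element 5/4.
Pivot on row 1; the z-row RHS becomes 16 − (-6)·8 = 64.

64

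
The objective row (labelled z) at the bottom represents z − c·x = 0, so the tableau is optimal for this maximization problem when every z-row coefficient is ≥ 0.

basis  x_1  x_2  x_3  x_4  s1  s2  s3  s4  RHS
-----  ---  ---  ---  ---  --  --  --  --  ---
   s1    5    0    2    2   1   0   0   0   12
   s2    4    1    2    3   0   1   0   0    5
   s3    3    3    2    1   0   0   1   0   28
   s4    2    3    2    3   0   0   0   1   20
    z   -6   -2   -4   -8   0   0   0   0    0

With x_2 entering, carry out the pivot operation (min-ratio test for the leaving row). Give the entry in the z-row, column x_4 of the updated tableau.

-2

Ratio test on column x_2 — row 1: entry 0 ≤ 0; row 2: 5/1 = 5; row 3: 28/3 = 28/3; row 4: 20/3 = 20/3. Minimum is 5 at row 2 (s2 leaves); pivot element 1.
Divide row 2 by 1; eliminate column x_2 from the other rows.
z-row update in column x_4: -8 − (-2)·3 = -2.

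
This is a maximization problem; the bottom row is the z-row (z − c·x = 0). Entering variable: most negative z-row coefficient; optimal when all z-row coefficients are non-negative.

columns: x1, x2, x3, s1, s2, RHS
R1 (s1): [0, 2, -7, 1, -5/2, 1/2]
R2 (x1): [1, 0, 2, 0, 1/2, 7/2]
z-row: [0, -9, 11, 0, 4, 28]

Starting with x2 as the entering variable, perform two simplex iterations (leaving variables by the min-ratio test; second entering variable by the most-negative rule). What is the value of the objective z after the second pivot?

Ratio test on column x2 — row 1: (1/2)/2 = 1/4; row 2: entry 0 ≤ 0. Minimum is 1/4 at row 1 (s1 leaves); pivot element 2.
Pivot on row 1; the z-row RHS becomes 28 − (-9)·(1/4) = 121/4.
Next entering variable (most negative z-row entry -41/2): x3.
Ratio test on column x3 — row 1: entry -7/2 ≤ 0; row 2: (7/2)/2 = 7/4. Minimum is 7/4 at row 2 (x1 leaves); pivot element 2.
After the second pivot the z-row RHS is 121/4 − (-41/2)·(7/4) = 529/8.

529/8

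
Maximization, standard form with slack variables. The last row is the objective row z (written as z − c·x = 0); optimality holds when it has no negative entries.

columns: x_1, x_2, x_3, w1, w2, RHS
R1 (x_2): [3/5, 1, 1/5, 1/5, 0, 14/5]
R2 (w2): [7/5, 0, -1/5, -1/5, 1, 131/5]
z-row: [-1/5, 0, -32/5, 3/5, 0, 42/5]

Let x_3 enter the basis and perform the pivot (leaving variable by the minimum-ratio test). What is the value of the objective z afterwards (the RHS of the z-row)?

Ratio test on column x_3 — row 1: (14/5)/(1/5) = 14; row 2: entry -1/5 ≤ 0. Minimum is 14 at row 1 (x_2 leaves); pivot element 1/5.
Pivot on row 1; the z-row RHS becomes 42/5 − (-32/5)·14 = 98.

98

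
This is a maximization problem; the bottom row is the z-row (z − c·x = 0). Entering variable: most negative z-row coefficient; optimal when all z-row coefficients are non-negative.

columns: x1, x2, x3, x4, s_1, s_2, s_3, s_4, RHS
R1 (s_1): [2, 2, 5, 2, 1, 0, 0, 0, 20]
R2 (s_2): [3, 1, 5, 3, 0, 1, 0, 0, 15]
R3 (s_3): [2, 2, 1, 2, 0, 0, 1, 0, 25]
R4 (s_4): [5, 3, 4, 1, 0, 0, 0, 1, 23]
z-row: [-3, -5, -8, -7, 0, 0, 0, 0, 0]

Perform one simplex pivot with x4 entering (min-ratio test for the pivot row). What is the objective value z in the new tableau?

35

Ratio test on column x4 — row 1: 20/2 = 10; row 2: 15/3 = 5; row 3: 25/2 = 25/2; row 4: 23/1 = 23. Minimum is 5 at row 2 (s_2 leaves); pivot element 3.
Pivot on row 2; the z-row RHS becomes 0 − (-7)·5 = 35.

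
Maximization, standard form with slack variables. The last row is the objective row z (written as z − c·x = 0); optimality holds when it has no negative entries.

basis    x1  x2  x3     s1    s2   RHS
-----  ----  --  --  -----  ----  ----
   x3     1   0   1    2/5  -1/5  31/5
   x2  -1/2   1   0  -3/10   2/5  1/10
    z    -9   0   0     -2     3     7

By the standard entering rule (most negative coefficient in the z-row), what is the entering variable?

Negative z-row entries: x1: -9, s1: -2.
The most negative is -9 in column x1, so x1 enters.

x1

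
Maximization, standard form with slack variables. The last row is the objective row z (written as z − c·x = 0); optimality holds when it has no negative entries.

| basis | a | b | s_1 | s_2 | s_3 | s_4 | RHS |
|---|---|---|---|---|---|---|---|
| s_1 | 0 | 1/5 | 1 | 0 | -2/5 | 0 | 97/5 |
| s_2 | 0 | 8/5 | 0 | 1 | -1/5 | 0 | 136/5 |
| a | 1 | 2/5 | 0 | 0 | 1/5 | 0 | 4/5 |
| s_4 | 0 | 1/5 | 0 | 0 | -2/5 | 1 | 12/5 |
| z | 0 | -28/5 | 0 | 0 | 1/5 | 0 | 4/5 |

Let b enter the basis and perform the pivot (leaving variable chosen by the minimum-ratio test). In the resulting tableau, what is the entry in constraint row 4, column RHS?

2

Ratio test on column b — row 1: (97/5)/(1/5) = 97; row 2: (136/5)/(8/5) = 17; row 3: (4/5)/(2/5) = 2; row 4: (12/5)/(1/5) = 12. Minimum is 2 at row 3 (a leaves); pivot element 2/5.
Divide row 3 by 2/5; eliminate column b from the other rows.
Row 4 update in column RHS: 12/5 − (1/5)·2 = 2.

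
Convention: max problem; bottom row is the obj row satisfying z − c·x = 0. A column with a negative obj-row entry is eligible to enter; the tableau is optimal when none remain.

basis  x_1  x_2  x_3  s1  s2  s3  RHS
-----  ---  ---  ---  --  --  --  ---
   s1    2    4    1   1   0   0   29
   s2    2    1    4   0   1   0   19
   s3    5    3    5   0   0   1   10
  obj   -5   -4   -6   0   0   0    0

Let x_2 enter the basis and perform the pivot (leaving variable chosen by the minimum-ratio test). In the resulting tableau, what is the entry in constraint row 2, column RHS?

47/3

Ratio test on column x_2 — row 1: 29/4 = 29/4; row 2: 19/1 = 19; row 3: 10/3 = 10/3. Minimum is 10/3 at row 3 (s3 leaves); pivot element 3.
Divide row 3 by 3; eliminate column x_2 from the other rows.
Row 2 update in column RHS: 19 − 1·(10/3) = 47/3.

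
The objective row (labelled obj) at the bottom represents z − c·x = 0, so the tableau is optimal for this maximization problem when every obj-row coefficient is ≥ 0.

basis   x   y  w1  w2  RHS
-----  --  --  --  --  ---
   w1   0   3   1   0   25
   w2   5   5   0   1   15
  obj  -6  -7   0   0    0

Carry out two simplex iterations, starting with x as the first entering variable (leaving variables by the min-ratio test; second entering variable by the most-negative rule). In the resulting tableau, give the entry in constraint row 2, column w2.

Ratio test on column x — row 1: entry 0 ≤ 0; row 2: 15/5 = 3. Minimum is 3 at row 2 (w2 leaves); pivot element 5.
Divide row 2 by 5; eliminate column x from the other rows.
Second iteration: most negative obj-row entry is -1 in column y, so y enters.
Ratio test on column y — row 1: 25/3 = 25/3; row 2: 3/1 = 3. Minimum is 3 at row 2 (x leaves); pivot element 1.
Divide row 2 by 1; eliminate column y from the other rows.
After both pivots, the entry at constraint row 2, column w2 is 1/5.

1/5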